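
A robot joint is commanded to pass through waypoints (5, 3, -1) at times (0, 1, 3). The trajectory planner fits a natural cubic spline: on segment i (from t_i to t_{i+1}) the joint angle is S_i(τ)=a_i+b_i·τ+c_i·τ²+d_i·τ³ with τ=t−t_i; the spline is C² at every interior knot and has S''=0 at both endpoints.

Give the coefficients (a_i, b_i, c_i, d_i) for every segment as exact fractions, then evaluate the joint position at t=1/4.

Δ: Δ0=-2, Δ1=-2
row 1: diag=6, rhs=0; c'=1/3, d'=0
back: M1=0
M: M0=0, M1=0, M2=0
seg 0: a=5, c=M0/2=0, d=(M1−M0)/(6·1)=0, b=Δ0−h0·(2M0+M1)/6=-2
seg 1: a=3, c=M1/2=0, d=(M2−M1)/(6·2)=0, b=Δ1−h1·(2M1+M2)/6=-2
t_q=1/4 → seg 0, τ=1/4; S=5+-2·τ+0·τ²+0·τ³=9/2

  seg 0: a=5 b=-2 c=0 d=0
  seg 1: a=3 b=-2 c=0 d=0
S(1/4) = 9/2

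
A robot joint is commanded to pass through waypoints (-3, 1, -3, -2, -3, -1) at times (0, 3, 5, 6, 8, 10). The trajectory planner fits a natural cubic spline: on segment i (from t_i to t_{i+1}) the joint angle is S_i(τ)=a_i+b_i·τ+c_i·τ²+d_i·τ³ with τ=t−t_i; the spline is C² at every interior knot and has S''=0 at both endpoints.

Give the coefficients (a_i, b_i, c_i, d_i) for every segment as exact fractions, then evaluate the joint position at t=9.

  seg 0: a=-3 b=9931/3576 c=0 d=-1721/10728
  seg 1: a=1 b=-2779/1788 c=-1721/1192 d=2183/3576
  seg 2: a=-3 b=-7/1788 c=2645/1192 d=-4345/3576
  seg 3: a=-2 b=2821/3576 c=-425/298 d=5591/14304
  seg 4: a=-3 b=-403/1788 c=2191/2384 d=-2191/14304
S(9) = -11727/4768

Δ: Δ0=4/3, Δ1=-2, Δ2=1, Δ3=-1/2, Δ4=1
row 1: diag=10, rhs=-20; c'=1/5, d'=-2
row 2: denom=6−2·1/5=28/5; d'=(18−2·-2)/(28/5)=55/14
row 3: denom=6−1·5/28=163/28; d'=(-9−1·55/14)/(163/28)=-362/163
row 4: denom=8−2·56/163=1192/163; d'=(9−2·-362/163)/(1192/163)=2191/1192
back: M4=2191/1192
back: M3=-362/163−56/163·2191/1192=-425/149
back: M2=55/14−5/28·-425/149=2645/596
back: M1=-2−1/5·2645/596=-1721/596
M: M0=0, M1=-1721/596, M2=2645/596, M3=-425/149, M4=2191/1192, M5=0
seg 0: a=-3, c=M0/2=0, d=(M1−M0)/(6·3)=-1721/10728, b=Δ0−h0·(2M0+M1)/6=9931/3576
seg 1: a=1, c=M1/2=-1721/1192, d=(M2−M1)/(6·2)=2183/3576, b=Δ1−h1·(2M1+M2)/6=-2779/1788
seg 2: a=-3, c=M2/2=2645/1192, d=(M3−M2)/(6·1)=-4345/3576, b=Δ2−h2·(2M2+M3)/6=-7/1788
seg 3: a=-2, c=M3/2=-425/298, d=(M4−M3)/(6·2)=5591/14304, b=Δ3−h3·(2M3+M4)/6=2821/3576
seg 4: a=-3, c=M4/2=2191/2384, d=(M5−M4)/(6·2)=-2191/14304, b=Δ4−h4·(2M4+M5)/6=-403/1788
t_q=9 → seg 4, τ=1; S=-3+-403/1788·τ+2191/2384·τ²+-2191/14304·τ³=-11727/4768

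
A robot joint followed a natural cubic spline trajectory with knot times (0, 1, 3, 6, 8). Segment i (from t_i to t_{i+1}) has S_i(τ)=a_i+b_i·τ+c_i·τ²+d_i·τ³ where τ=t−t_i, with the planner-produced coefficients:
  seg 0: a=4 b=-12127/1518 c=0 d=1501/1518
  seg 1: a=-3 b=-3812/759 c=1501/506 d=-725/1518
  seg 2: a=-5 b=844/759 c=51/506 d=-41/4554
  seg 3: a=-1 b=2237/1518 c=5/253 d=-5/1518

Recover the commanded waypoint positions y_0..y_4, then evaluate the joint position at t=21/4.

y_0=4 y_1=-3 y_2=-5 y_3=-1 y_4=2
S(21/4) = -67693/32384

y_0 = S_0(0) = a_0 = 4
y_1 = S_1(0) = a_1 = -3
y_2 = S_2(0) = a_2 = -5
y_3 = S_3(0) = a_3 = -1
y_4 = S_3(2) = 2
t_q=21/4 is in segment 2 (τ=9/4); S_2(τ)=-67693/32384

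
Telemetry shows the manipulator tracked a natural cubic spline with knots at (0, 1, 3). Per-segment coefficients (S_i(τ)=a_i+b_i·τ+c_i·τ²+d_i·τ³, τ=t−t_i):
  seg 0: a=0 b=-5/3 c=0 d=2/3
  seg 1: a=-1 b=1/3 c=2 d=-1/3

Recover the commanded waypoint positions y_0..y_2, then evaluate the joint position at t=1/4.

y_0=0 y_1=-1 y_2=5
S(1/4) = -13/32

y_0 = S_0(0) = a_0 = 0
y_1 = S_1(0) = a_1 = -1
y_2 = S_1(2) = 5
t_q=1/4 is in segment 0 (τ=1/4); S_0(τ)=-13/32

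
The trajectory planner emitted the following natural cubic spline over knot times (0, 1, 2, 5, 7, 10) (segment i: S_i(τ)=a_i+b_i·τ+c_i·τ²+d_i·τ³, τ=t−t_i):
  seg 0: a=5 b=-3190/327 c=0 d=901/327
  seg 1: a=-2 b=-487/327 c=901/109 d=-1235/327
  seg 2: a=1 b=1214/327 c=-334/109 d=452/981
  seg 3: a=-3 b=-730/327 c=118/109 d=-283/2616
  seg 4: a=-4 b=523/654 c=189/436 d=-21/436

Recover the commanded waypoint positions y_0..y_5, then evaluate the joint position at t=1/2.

y_0=5 y_1=-2 y_2=1 y_3=-3 y_4=-4 y_5=1
S(1/2) = 407/872

y_0 = S_0(0) = a_0 = 5
y_1 = S_1(0) = a_1 = -2
y_2 = S_2(0) = a_2 = 1
y_3 = S_3(0) = a_3 = -3
y_4 = S_4(0) = a_4 = -4
y_5 = S_4(3) = 1
t_q=1/2 is in segment 0 (τ=1/2); S_0(τ)=407/872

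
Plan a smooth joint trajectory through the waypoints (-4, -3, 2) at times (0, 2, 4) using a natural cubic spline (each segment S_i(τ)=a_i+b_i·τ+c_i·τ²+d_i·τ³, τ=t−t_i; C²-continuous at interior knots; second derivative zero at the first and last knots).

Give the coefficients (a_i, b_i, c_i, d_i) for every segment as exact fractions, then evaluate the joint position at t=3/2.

Δ: Δ0=1/2, Δ1=5/2
row 1: diag=8, rhs=12; c'=1/4, d'=3/2
back: M1=3/2
M: M0=0, M1=3/2, M2=0
seg 0: a=-4, c=M0/2=0, d=(M1−M0)/(6·2)=1/8, b=Δ0−h0·(2M0+M1)/6=0
seg 1: a=-3, c=M1/2=3/4, d=(M2−M1)/(6·2)=-1/8, b=Δ1−h1·(2M1+M2)/6=3/2
t_q=3/2 → seg 0, τ=3/2; S=-4+0·τ+0·τ²+1/8·τ³=-229/64

  seg 0: a=-4 b=0 c=0 d=1/8
  seg 1: a=-3 b=3/2 c=3/4 d=-1/8
S(3/2) = -229/64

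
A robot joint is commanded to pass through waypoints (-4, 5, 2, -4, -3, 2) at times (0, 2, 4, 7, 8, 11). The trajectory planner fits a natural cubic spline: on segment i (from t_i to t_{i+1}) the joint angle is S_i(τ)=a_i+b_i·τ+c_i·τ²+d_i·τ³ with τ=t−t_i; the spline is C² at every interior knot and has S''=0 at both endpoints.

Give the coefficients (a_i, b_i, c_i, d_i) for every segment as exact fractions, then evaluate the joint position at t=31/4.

Δ: Δ0=9/2, Δ1=-3/2, Δ2=-2, Δ3=1, Δ4=5/3
row 1: diag=8, rhs=-36; c'=1/4, d'=-9/2
row 2: denom=10−2·1/4=19/2; d'=(-3−2·-9/2)/(19/2)=12/19
row 3: denom=8−3·6/19=134/19; d'=(18−3·12/19)/(134/19)=153/67
row 4: denom=8−1·19/134=1053/134; d'=(4−1·153/67)/(1053/134)=230/1053
back: M4=230/1053
back: M3=153/67−19/134·230/1053=2372/1053
back: M2=12/19−6/19·2372/1053=-28/351
back: M1=-9/2−1/4·-28/351=-3145/702
M: M0=0, M1=-3145/702, M2=-28/351, M3=2372/1053, M4=230/1053, M5=0
seg 0: a=-4, c=M0/2=0, d=(M1−M0)/(6·2)=-3145/8424, b=Δ0−h0·(2M0+M1)/6=6311/1053
seg 1: a=5, c=M1/2=-3145/1404, d=(M2−M1)/(6·2)=3089/8424, b=Δ1−h1·(2M1+M2)/6=3187/2106
seg 2: a=2, c=M2/2=-14/351, d=(M3−M2)/(6·3)=1228/9477, b=Δ2−h2·(2M2+M3)/6=-3208/1053
seg 3: a=-4, c=M3/2=1186/1053, d=(M4−M3)/(6·1)=-119/351, b=Δ3−h3·(2M3+M4)/6=224/1053
seg 4: a=-3, c=M4/2=115/1053, d=(M5−M4)/(6·3)=-115/9477, b=Δ4−h4·(2M4+M5)/6=1525/1053
t_q=31/4 → seg 3, τ=3/4; S=-4+224/1053·τ+1186/1053·τ²+-119/351·τ³=-75253/22464

  seg 0: a=-4 b=6311/1053 c=0 d=-3145/8424
  seg 1: a=5 b=3187/2106 c=-3145/1404 d=3089/8424
  seg 2: a=2 b=-3208/1053 c=-14/351 d=1228/9477
  seg 3: a=-4 b=224/1053 c=1186/1053 d=-119/351
  seg 4: a=-3 b=1525/1053 c=115/1053 d=-115/9477
S(31/4) = -75253/22464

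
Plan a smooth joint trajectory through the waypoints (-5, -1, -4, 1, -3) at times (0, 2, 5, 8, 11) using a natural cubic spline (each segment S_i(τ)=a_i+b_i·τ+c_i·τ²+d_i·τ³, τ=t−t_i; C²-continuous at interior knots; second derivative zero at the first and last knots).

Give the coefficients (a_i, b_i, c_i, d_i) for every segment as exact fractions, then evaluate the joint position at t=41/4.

  seg 0: a=-5 b=590/207 c=0 d=-44/207
  seg 1: a=-1 b=62/207 c=-88/69 d=523/1863
  seg 2: a=-4 b=47/207 c=259/207 d=-479/1863
  seg 3: a=1 b=164/207 c=-220/207 d=220/1863
S(41/4) = -461/368

Δ: Δ0=2, Δ1=-1, Δ2=5/3, Δ3=-4/3
row 1: diag=10, rhs=-18; c'=3/10, d'=-9/5
row 2: denom=12−3·3/10=111/10; d'=(16−3·-9/5)/(111/10)=214/111
row 3: denom=12−3·10/37=414/37; d'=(-18−3·214/111)/(414/37)=-440/207
back: M3=-440/207
back: M2=214/111−10/37·-440/207=518/207
back: M1=-9/5−3/10·518/207=-176/69
M: M0=0, M1=-176/69, M2=518/207, M3=-440/207, M4=0
seg 0: a=-5, c=M0/2=0, d=(M1−M0)/(6·2)=-44/207, b=Δ0−h0·(2M0+M1)/6=590/207
seg 1: a=-1, c=M1/2=-88/69, d=(M2−M1)/(6·3)=523/1863, b=Δ1−h1·(2M1+M2)/6=62/207
seg 2: a=-4, c=M2/2=259/207, d=(M3−M2)/(6·3)=-479/1863, b=Δ2−h2·(2M2+M3)/6=47/207
seg 3: a=1, c=M3/2=-220/207, d=(M4−M3)/(6·3)=220/1863, b=Δ3−h3·(2M3+M4)/6=164/207
t_q=41/4 → seg 3, τ=9/4; S=1+164/207·τ+-220/207·τ²+220/1863·τ³=-461/368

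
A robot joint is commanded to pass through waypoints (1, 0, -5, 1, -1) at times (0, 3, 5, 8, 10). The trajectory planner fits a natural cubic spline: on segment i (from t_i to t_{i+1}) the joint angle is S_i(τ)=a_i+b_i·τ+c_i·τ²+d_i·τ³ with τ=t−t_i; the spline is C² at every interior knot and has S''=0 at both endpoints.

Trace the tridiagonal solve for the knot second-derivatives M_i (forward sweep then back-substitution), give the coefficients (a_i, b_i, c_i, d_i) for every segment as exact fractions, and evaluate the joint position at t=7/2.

  seg 0: a=1 b=417/580 c=0 d=-1831/15660
  seg 1: a=0 b=-707/290 c=-1831/1740 d=1777/3480
  seg 2: a=-5 b=-226/435 c=175/87 d=-1529/3915
  seg 3: a=1 b=437/435 c=-218/145 d=109/435
S(7/2) = -13161/9280

Δ: Δ0=-1/3, Δ1=-5/2, Δ2=2, Δ3=-1
row 1: diag=10, rhs=-13; c'=1/5, d'=-13/10
row 2: denom=10−2·1/5=48/5; d'=(27−2·-13/10)/(48/5)=37/12
row 3: denom=10−3·5/16=145/16; d'=(-18−3·37/12)/(145/16)=-436/145
back: M3=-436/145
back: M2=37/12−5/16·-436/145=350/87
back: M1=-13/10−1/5·350/87=-1831/870
M: M0=0, M1=-1831/870, M2=350/87, M3=-436/145, M4=0
seg 0: a=1, c=M0/2=0, d=(M1−M0)/(6·3)=-1831/15660, b=Δ0−h0·(2M0+M1)/6=417/580
seg 1: a=0, c=M1/2=-1831/1740, d=(M2−M1)/(6·2)=1777/3480, b=Δ1−h1·(2M1+M2)/6=-707/290
seg 2: a=-5, c=M2/2=175/87, d=(M3−M2)/(6·3)=-1529/3915, b=Δ2−h2·(2M2+M3)/6=-226/435
seg 3: a=1, c=M3/2=-218/145, d=(M4−M3)/(6·2)=109/435, b=Δ3−h3·(2M3+M4)/6=437/435
t_q=7/2 → seg 1, τ=1/2; S=0+-707/290·τ+-1831/1740·τ²+1777/3480·τ³=-13161/9280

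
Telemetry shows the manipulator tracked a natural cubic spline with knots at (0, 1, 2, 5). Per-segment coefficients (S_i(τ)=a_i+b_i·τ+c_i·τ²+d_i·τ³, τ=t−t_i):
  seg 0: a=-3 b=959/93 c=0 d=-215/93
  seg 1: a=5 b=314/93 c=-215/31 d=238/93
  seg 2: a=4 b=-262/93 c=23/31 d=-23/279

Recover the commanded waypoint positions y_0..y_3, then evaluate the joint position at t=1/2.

y_0 = S_0(0) = a_0 = -3
y_1 = S_1(0) = a_1 = 5
y_2 = S_2(0) = a_2 = 4
y_3 = S_2(3) = 0
t_q=1/2 is in segment 0 (τ=1/2); S_0(τ)=463/248

y_0=-3 y_1=5 y_2=4 y_3=0
S(1/2) = 463/248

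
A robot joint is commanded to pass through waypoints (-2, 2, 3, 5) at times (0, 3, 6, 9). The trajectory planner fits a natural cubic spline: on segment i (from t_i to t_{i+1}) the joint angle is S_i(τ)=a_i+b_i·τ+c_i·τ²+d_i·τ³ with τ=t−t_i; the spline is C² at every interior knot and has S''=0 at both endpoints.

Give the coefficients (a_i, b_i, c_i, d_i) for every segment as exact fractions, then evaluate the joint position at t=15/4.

  seg 0: a=-2 b=73/45 c=0 d=-13/405
  seg 1: a=2 b=34/45 c=-13/45 d=4/81
  seg 2: a=3 b=16/45 c=7/45 d=-7/405
S(15/4) = 97/40

Δ: Δ0=4/3, Δ1=1/3, Δ2=2/3
row 1: diag=12, rhs=-6; c'=1/4, d'=-1/2
row 2: denom=12−3·1/4=45/4; d'=(2−3·-1/2)/(45/4)=14/45
back: M2=14/45
back: M1=-1/2−1/4·14/45=-26/45
M: M0=0, M1=-26/45, M2=14/45, M3=0
seg 0: a=-2, c=M0/2=0, d=(M1−M0)/(6·3)=-13/405, b=Δ0−h0·(2M0+M1)/6=73/45
seg 1: a=2, c=M1/2=-13/45, d=(M2−M1)/(6·3)=4/81, b=Δ1−h1·(2M1+M2)/6=34/45
seg 2: a=3, c=M2/2=7/45, d=(M3−M2)/(6·3)=-7/405, b=Δ2−h2·(2M2+M3)/6=16/45
t_q=15/4 → seg 1, τ=3/4; S=2+34/45·τ+-13/45·τ²+4/81·τ³=97/40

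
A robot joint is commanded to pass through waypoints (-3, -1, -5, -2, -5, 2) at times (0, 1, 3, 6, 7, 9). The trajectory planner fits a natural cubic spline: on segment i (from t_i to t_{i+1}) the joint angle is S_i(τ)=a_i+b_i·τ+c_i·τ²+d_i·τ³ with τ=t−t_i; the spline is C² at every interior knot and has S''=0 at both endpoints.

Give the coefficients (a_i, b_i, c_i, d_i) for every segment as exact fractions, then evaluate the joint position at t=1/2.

  seg 0: a=-3 b=6745/2308 c=0 d=-2129/2308
  seg 1: a=-1 b=179/1154 c=-6387/2308 d=975/1154
  seg 2: a=-5 b=-895/1154 c=5313/2308 d=-3947/6924
  seg 3: a=-2 b=-5435/2308 c=-1632/577 d=5039/2308
  seg 4: a=-5 b=-1687/1154 c=8589/2308 d=-2863/4616
S(1/2) = -30541/18464

Δ: Δ0=2, Δ1=-2, Δ2=1, Δ3=-3, Δ4=7/2
row 1: diag=6, rhs=-24; c'=1/3, d'=-4
row 2: denom=10−2·1/3=28/3; d'=(18−2·-4)/(28/3)=39/14
row 3: denom=8−3·9/28=197/28; d'=(-24−3·39/14)/(197/28)=-906/197
row 4: denom=6−1·28/197=1154/197; d'=(39−1·-906/197)/(1154/197)=8589/1154
back: M4=8589/1154
back: M3=-906/197−28/197·8589/1154=-3264/577
back: M2=39/14−9/28·-3264/577=5313/1154
back: M1=-4−1/3·5313/1154=-6387/1154
M: M0=0, M1=-6387/1154, M2=5313/1154, M3=-3264/577, M4=8589/1154, M5=0
seg 0: a=-3, c=M0/2=0, d=(M1−M0)/(6·1)=-2129/2308, b=Δ0−h0·(2M0+M1)/6=6745/2308
seg 1: a=-1, c=M1/2=-6387/2308, d=(M2−M1)/(6·2)=975/1154, b=Δ1−h1·(2M1+M2)/6=179/1154
seg 2: a=-5, c=M2/2=5313/2308, d=(M3−M2)/(6·3)=-3947/6924, b=Δ2−h2·(2M2+M3)/6=-895/1154
seg 3: a=-2, c=M3/2=-1632/577, d=(M4−M3)/(6·1)=5039/2308, b=Δ3−h3·(2M3+M4)/6=-5435/2308
seg 4: a=-5, c=M4/2=8589/2308, d=(M5−M4)/(6·2)=-2863/4616, b=Δ4−h4·(2M4+M5)/6=-1687/1154
t_q=1/2 → seg 0, τ=1/2; S=-3+6745/2308·τ+0·τ²+-2129/2308·τ³=-30541/18464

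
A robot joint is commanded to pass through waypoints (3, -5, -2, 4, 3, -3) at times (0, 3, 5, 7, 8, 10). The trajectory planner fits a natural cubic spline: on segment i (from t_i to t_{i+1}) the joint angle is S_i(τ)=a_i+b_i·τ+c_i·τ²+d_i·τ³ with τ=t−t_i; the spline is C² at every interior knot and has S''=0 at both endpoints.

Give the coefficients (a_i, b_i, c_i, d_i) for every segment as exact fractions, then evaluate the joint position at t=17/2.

Δ: Δ0=-8/3, Δ1=3/2, Δ2=3, Δ3=-1, Δ4=-3
row 1: diag=10, rhs=25; c'=1/5, d'=5/2
row 2: denom=8−2·1/5=38/5; d'=(9−2·5/2)/(38/5)=10/19
row 3: denom=6−2·5/19=104/19; d'=(-24−2·10/19)/(104/19)=-119/26
row 4: denom=6−1·19/104=605/104; d'=(-12−1·-119/26)/(605/104)=-772/605
back: M4=-772/605
back: M3=-119/26−19/104·-772/605=-2628/605
back: M2=10/19−5/19·-2628/605=202/121
back: M1=5/2−1/5·202/121=2621/1210
M: M0=0, M1=2621/1210, M2=202/121, M3=-2628/605, M4=-772/605, M5=0
seg 0: a=3, c=M0/2=0, d=(M1−M0)/(6·3)=2621/21780, b=Δ0−h0·(2M0+M1)/6=-27223/7260
seg 1: a=-5, c=M1/2=2621/2420, d=(M2−M1)/(6·2)=-601/14520, b=Δ1−h1·(2M1+M2)/6=-1817/3630
seg 2: a=-2, c=M2/2=101/121, d=(M3−M2)/(6·2)=-1819/3630, b=Δ2−h2·(2M2+M3)/6=6053/1815
seg 3: a=4, c=M3/2=-1314/605, d=(M4−M3)/(6·1)=928/1815, b=Δ3−h3·(2M3+M4)/6=109/165
seg 4: a=3, c=M4/2=-386/605, d=(M5−M4)/(6·2)=193/1815, b=Δ4−h4·(2M4+M5)/6=-3901/1815
t_q=17/2 → seg 4, τ=1/2; S=3+-3901/1815·τ+-386/605·τ²+193/1815·τ³=8611/4840

  seg 0: a=3 b=-27223/7260 c=0 d=2621/21780
  seg 1: a=-5 b=-1817/3630 c=2621/2420 d=-601/14520
  seg 2: a=-2 b=6053/1815 c=101/121 d=-1819/3630
  seg 3: a=4 b=109/165 c=-1314/605 d=928/1815
  seg 4: a=3 b=-3901/1815 c=-386/605 d=193/1815
S(17/2) = 8611/4840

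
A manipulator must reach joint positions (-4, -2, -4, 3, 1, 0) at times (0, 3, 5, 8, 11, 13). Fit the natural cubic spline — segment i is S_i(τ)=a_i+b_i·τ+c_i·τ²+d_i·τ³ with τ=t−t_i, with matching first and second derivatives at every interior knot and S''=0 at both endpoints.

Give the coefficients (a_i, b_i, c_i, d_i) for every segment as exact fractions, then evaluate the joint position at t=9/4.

Δ: Δ0=2/3, Δ1=-1, Δ2=7/3, Δ3=-2/3, Δ4=-1/2
row 1: diag=10, rhs=-10; c'=1/5, d'=-1
row 2: denom=10−2·1/5=48/5; d'=(20−2·-1)/(48/5)=55/24
row 3: denom=12−3·5/16=177/16; d'=(-18−3·55/24)/(177/16)=-398/177
row 4: denom=10−3·16/59=542/59; d'=(1−3·-398/177)/(542/59)=457/542
back: M4=457/542
back: M3=-398/177−16/59·457/542=-2014/813
back: M2=55/24−5/16·-2014/813=4985/1626
back: M1=-1−1/5·4985/1626=-2623/1626
M: M0=0, M1=-2623/1626, M2=4985/1626, M3=-2014/813, M4=457/542, M5=0
seg 0: a=-4, c=M0/2=0, d=(M1−M0)/(6·3)=-2623/29268, b=Δ0−h0·(2M0+M1)/6=1597/1084
seg 1: a=-2, c=M1/2=-2623/3252, d=(M2−M1)/(6·2)=317/813, b=Δ1−h1·(2M1+M2)/6=-513/542
seg 2: a=-4, c=M2/2=4985/3252, d=(M3−M2)/(6·3)=-9013/29268, b=Δ2−h2·(2M2+M3)/6=823/1626
seg 3: a=3, c=M3/2=-1007/813, d=(M4−M3)/(6·3)=5399/29268, b=Δ3−h3·(2M3+M4)/6=4517/3252
seg 4: a=1, c=M4/2=457/1084, d=(M5−M4)/(6·2)=-457/6504, b=Δ4−h4·(2M4+M5)/6=-1727/1626
t_q=9/4 → seg 0, τ=9/4; S=-4+1597/1084·τ+0·τ²+-2623/29268·τ³=-118357/69376

  seg 0: a=-4 b=1597/1084 c=0 d=-2623/29268
  seg 1: a=-2 b=-513/542 c=-2623/3252 d=317/813
  seg 2: a=-4 b=823/1626 c=4985/3252 d=-9013/29268
  seg 3: a=3 b=4517/3252 c=-1007/813 d=5399/29268
  seg 4: a=1 b=-1727/1626 c=457/1084 d=-457/6504
S(9/4) = -118357/69376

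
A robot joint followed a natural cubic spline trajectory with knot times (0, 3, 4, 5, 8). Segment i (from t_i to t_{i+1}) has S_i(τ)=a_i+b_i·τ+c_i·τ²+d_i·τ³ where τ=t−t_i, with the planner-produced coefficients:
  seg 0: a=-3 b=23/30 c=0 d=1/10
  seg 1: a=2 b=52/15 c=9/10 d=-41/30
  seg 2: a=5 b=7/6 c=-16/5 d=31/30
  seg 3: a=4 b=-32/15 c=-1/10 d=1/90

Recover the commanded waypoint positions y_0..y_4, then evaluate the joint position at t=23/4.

y_0=-3 y_1=2 y_2=5 y_3=4 y_4=-3
S(23/4) = 1503/640

y_0 = S_0(0) = a_0 = -3
y_1 = S_1(0) = a_1 = 2
y_2 = S_2(0) = a_2 = 5
y_3 = S_3(0) = a_3 = 4
y_4 = S_3(3) = -3
t_q=23/4 is in segment 3 (τ=3/4); S_3(τ)=1503/640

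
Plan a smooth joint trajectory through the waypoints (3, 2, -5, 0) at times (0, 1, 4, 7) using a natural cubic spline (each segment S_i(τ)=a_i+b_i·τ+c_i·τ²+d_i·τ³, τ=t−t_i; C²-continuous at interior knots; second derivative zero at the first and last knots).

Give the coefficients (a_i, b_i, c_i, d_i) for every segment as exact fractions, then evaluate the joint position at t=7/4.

  seg 0: a=3 b=-59/87 c=0 d=-28/87
  seg 1: a=2 b=-143/87 c=-28/29 d=64/261
  seg 2: a=-5 b=-71/87 c=36/29 d=-4/29
S(7/4) = 19/58

Δ: Δ0=-1, Δ1=-7/3, Δ2=5/3
row 1: diag=8, rhs=-8; c'=3/8, d'=-1
row 2: denom=12−3·3/8=87/8; d'=(24−3·-1)/(87/8)=72/29
back: M2=72/29
back: M1=-1−3/8·72/29=-56/29
M: M0=0, M1=-56/29, M2=72/29, M3=0
seg 0: a=3, c=M0/2=0, d=(M1−M0)/(6·1)=-28/87, b=Δ0−h0·(2M0+M1)/6=-59/87
seg 1: a=2, c=M1/2=-28/29, d=(M2−M1)/(6·3)=64/261, b=Δ1−h1·(2M1+M2)/6=-143/87
seg 2: a=-5, c=M2/2=36/29, d=(M3−M2)/(6·3)=-4/29, b=Δ2−h2·(2M2+M3)/6=-71/87
t_q=7/4 → seg 1, τ=3/4; S=2+-143/87·τ+-28/29·τ²+64/261·τ³=19/58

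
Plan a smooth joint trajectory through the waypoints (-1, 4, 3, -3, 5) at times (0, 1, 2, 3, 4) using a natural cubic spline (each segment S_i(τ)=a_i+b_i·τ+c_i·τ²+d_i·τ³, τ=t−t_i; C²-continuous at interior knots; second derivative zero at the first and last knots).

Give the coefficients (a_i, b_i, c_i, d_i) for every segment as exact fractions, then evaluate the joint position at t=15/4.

Δ: Δ0=5, Δ1=-1, Δ2=-6, Δ3=8
row 1: diag=4, rhs=-36; c'=1/4, d'=-9
row 2: denom=4−1·1/4=15/4; d'=(-30−1·-9)/(15/4)=-28/5
row 3: denom=4−1·4/15=56/15; d'=(84−1·-28/5)/(56/15)=24
back: M3=24
back: M2=-28/5−4/15·24=-12
back: M1=-9−1/4·-12=-6
M: M0=0, M1=-6, M2=-12, M3=24, M4=0
seg 0: a=-1, c=M0/2=0, d=(M1−M0)/(6·1)=-1, b=Δ0−h0·(2M0+M1)/6=6
seg 1: a=4, c=M1/2=-3, d=(M2−M1)/(6·1)=-1, b=Δ1−h1·(2M1+M2)/6=3
seg 2: a=3, c=M2/2=-6, d=(M3−M2)/(6·1)=6, b=Δ2−h2·(2M2+M3)/6=-6
seg 3: a=-3, c=M3/2=12, d=(M4−M3)/(6·1)=-4, b=Δ3−h3·(2M3+M4)/6=0
t_q=15/4 → seg 3, τ=3/4; S=-3+0·τ+12·τ²+-4·τ³=33/16

  seg 0: a=-1 b=6 c=0 d=-1
  seg 1: a=4 b=3 c=-3 d=-1
  seg 2: a=3 b=-6 c=-6 d=6
  seg 3: a=-3 b=0 c=12 d=-4
S(15/4) = 33/16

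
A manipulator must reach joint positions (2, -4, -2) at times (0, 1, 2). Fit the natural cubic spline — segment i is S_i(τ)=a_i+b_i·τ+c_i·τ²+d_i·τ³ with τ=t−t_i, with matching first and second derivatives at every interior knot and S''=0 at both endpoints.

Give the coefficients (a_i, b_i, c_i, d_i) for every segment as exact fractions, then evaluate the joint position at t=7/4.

  seg 0: a=2 b=-8 c=0 d=2
  seg 1: a=-4 b=-2 c=6 d=-2
S(7/4) = -95/32

Δ: Δ0=-6, Δ1=2
row 1: diag=4, rhs=48; c'=1/4, d'=12
back: M1=12
M: M0=0, M1=12, M2=0
seg 0: a=2, c=M0/2=0, d=(M1−M0)/(6·1)=2, b=Δ0−h0·(2M0+M1)/6=-8
seg 1: a=-4, c=M1/2=6, d=(M2−M1)/(6·1)=-2, b=Δ1−h1·(2M1+M2)/6=-2
t_q=7/4 → seg 1, τ=3/4; S=-4+-2·τ+6·τ²+-2·τ³=-95/32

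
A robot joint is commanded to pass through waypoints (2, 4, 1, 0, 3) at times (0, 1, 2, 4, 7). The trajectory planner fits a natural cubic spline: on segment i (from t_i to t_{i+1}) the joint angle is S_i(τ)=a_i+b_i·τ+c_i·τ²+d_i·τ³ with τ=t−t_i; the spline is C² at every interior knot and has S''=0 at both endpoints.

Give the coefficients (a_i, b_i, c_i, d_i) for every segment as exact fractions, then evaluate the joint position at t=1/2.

Δ: Δ0=2, Δ1=-3, Δ2=-1/2, Δ3=1
row 1: diag=4, rhs=-30; c'=1/4, d'=-15/2
row 2: denom=6−1·1/4=23/4; d'=(15−1·-15/2)/(23/4)=90/23
row 3: denom=10−2·8/23=214/23; d'=(9−2·90/23)/(214/23)=27/214
back: M3=27/214
back: M2=90/23−8/23·27/214=414/107
back: M1=-15/2−1/4·414/107=-906/107
M: M0=0, M1=-906/107, M2=414/107, M3=27/214, M4=0
seg 0: a=2, c=M0/2=0, d=(M1−M0)/(6·1)=-151/107, b=Δ0−h0·(2M0+M1)/6=365/107
seg 1: a=4, c=M1/2=-453/107, d=(M2−M1)/(6·1)=220/107, b=Δ1−h1·(2M1+M2)/6=-88/107
seg 2: a=1, c=M2/2=207/107, d=(M3−M2)/(6·2)=-267/856, b=Δ2−h2·(2M2+M3)/6=-334/107
seg 3: a=0, c=M3/2=27/428, d=(M4−M3)/(6·3)=-3/428, b=Δ3−h3·(2M3+M4)/6=187/214
t_q=1/2 → seg 0, τ=1/2; S=2+365/107·τ+0·τ²+-151/107·τ³=3021/856

  seg 0: a=2 b=365/107 c=0 d=-151/107
  seg 1: a=4 b=-88/107 c=-453/107 d=220/107
  seg 2: a=1 b=-334/107 c=207/107 d=-267/856
  seg 3: a=0 b=187/214 c=27/428 d=-3/428
S(1/2) = 3021/856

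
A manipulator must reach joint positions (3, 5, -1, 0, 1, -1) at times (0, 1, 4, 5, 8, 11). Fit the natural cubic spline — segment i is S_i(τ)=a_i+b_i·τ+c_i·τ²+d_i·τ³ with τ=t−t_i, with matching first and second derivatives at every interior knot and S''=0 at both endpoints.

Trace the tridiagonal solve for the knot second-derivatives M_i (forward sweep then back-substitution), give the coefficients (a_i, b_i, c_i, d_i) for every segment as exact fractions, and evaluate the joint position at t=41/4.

Δ: Δ0=2, Δ1=-2, Δ2=1, Δ3=1/3, Δ4=-2/3
row 1: diag=8, rhs=-24; c'=3/8, d'=-3
row 2: denom=8−3·3/8=55/8; d'=(18−3·-3)/(55/8)=216/55
row 3: denom=8−1·8/55=432/55; d'=(-4−1·216/55)/(432/55)=-109/108
row 4: denom=12−3·55/144=521/48; d'=(-6−3·-109/108)/(521/48)=-428/1563
back: M4=-428/1563
back: M3=-109/108−55/144·-428/1563=-1414/1563
back: M2=216/55−8/55·-1414/1563=6344/1563
back: M1=-3−3/8·6344/1563=-2356/521
M: M0=0, M1=-2356/521, M2=6344/1563, M3=-1414/1563, M4=-428/1563, M5=0
seg 0: a=3, c=M0/2=0, d=(M1−M0)/(6·1)=-1178/1563, b=Δ0−h0·(2M0+M1)/6=4304/1563
seg 1: a=5, c=M1/2=-1178/521, d=(M2−M1)/(6·3)=6706/14067, b=Δ1−h1·(2M1+M2)/6=770/1563
seg 2: a=-1, c=M2/2=3172/1563, d=(M3−M2)/(6·1)=-431/521, b=Δ2−h2·(2M2+M3)/6=-316/1563
seg 3: a=0, c=M3/2=-707/1563, d=(M4−M3)/(6·3)=493/14067, b=Δ3−h3·(2M3+M4)/6=2149/1563
seg 4: a=1, c=M4/2=-214/1563, d=(M5−M4)/(6·3)=214/14067, b=Δ4−h4·(2M4+M5)/6=-614/1563
t_q=41/4 → seg 4, τ=9/4; S=1+-614/1563·τ+-214/1563·τ²+214/14067·τ³=-6731/16672

  seg 0: a=3 b=4304/1563 c=0 d=-1178/1563
  seg 1: a=5 b=770/1563 c=-1178/521 d=6706/14067
  seg 2: a=-1 b=-316/1563 c=3172/1563 d=-431/521
  seg 3: a=0 b=2149/1563 c=-707/1563 d=493/14067
  seg 4: a=1 b=-614/1563 c=-214/1563 d=214/14067
S(41/4) = -6731/16672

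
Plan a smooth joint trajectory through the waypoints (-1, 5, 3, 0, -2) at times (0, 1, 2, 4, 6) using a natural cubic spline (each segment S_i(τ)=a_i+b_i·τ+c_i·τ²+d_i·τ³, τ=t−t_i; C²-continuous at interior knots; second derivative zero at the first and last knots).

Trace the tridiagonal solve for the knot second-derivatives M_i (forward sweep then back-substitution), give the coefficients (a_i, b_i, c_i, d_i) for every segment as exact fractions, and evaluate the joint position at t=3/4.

  seg 0: a=-1 b=1363/168 c=0 d=-355/168
  seg 1: a=5 b=149/84 c=-355/56 d=431/168
  seg 2: a=3 b=-77/24 c=19/14 d=-169/672
  seg 3: a=0 b=-67/84 c=-17/112 d=17/672
S(3/4) = 2147/512

Δ: Δ0=6, Δ1=-2, Δ2=-3/2, Δ3=-1
row 1: diag=4, rhs=-48; c'=1/4, d'=-12
row 2: denom=6−1·1/4=23/4; d'=(3−1·-12)/(23/4)=60/23
row 3: denom=8−2·8/23=168/23; d'=(3−2·60/23)/(168/23)=-17/56
back: M3=-17/56
back: M2=60/23−8/23·-17/56=19/7
back: M1=-12−1/4·19/7=-355/28
M: M0=0, M1=-355/28, M2=19/7, M3=-17/56, M4=0
seg 0: a=-1, c=M0/2=0, d=(M1−M0)/(6·1)=-355/168, b=Δ0−h0·(2M0+M1)/6=1363/168
seg 1: a=5, c=M1/2=-355/56, d=(M2−M1)/(6·1)=431/168, b=Δ1−h1·(2M1+M2)/6=149/84
seg 2: a=3, c=M2/2=19/14, d=(M3−M2)/(6·2)=-169/672, b=Δ2−h2·(2M2+M3)/6=-77/24
seg 3: a=0, c=M3/2=-17/112, d=(M4−M3)/(6·2)=17/672, b=Δ3−h3·(2M3+M4)/6=-67/84
t_q=3/4 → seg 0, τ=3/4; S=-1+1363/168·τ+0·τ²+-355/168·τ³=2147/512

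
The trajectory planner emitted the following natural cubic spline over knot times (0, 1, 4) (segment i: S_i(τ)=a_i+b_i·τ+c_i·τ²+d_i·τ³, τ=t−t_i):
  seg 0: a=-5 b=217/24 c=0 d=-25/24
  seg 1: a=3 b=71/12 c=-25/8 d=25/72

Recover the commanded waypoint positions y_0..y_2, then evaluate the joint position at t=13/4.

y_0=-5 y_1=3 y_2=2
S(13/4) = 2277/512

y_0 = S_0(0) = a_0 = -5
y_1 = S_1(0) = a_1 = 3
y_2 = S_1(3) = 2
t_q=13/4 is in segment 1 (τ=9/4); S_1(τ)=2277/512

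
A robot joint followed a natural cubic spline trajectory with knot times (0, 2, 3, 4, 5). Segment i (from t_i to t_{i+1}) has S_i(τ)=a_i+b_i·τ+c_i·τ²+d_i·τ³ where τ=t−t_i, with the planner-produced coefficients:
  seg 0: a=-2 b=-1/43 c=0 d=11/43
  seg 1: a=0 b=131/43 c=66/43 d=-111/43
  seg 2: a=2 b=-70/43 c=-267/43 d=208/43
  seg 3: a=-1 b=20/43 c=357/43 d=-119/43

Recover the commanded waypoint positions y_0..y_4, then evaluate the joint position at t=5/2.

y_0=-2 y_1=0 y_2=2 y_3=-1 y_4=5
S(5/2) = 545/344

y_0 = S_0(0) = a_0 = -2
y_1 = S_1(0) = a_1 = 0
y_2 = S_2(0) = a_2 = 2
y_3 = S_3(0) = a_3 = -1
y_4 = S_3(1) = 5
t_q=5/2 is in segment 1 (τ=1/2); S_1(τ)=545/344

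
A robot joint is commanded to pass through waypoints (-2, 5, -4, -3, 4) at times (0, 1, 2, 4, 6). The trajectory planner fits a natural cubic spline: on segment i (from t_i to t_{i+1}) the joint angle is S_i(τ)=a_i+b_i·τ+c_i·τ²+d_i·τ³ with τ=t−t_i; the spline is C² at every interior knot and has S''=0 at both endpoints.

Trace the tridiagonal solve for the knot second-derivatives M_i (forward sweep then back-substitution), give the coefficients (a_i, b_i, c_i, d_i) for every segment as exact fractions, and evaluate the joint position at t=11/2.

  seg 0: a=-2 b=325/28 c=0 d=-129/28
  seg 1: a=5 b=-31/14 c=-387/28 d=197/28
  seg 2: a=-4 b=-35/4 c=51/7 d=-149/112
  seg 3: a=-3 b=31/7 c=-39/56 d=13/112
S(11/2) = 2211/896

Δ: Δ0=7, Δ1=-9, Δ2=1/2, Δ3=7/2
row 1: diag=4, rhs=-96; c'=1/4, d'=-24
row 2: denom=6−1·1/4=23/4; d'=(57−1·-24)/(23/4)=324/23
row 3: denom=8−2·8/23=168/23; d'=(18−2·324/23)/(168/23)=-39/28
back: M3=-39/28
back: M2=324/23−8/23·-39/28=102/7
back: M1=-24−1/4·102/7=-387/14
M: M0=0, M1=-387/14, M2=102/7, M3=-39/28, M4=0
seg 0: a=-2, c=M0/2=0, d=(M1−M0)/(6·1)=-129/28, b=Δ0−h0·(2M0+M1)/6=325/28
seg 1: a=5, c=M1/2=-387/28, d=(M2−M1)/(6·1)=197/28, b=Δ1−h1·(2M1+M2)/6=-31/14
seg 2: a=-4, c=M2/2=51/7, d=(M3−M2)/(6·2)=-149/112, b=Δ2−h2·(2M2+M3)/6=-35/4
seg 3: a=-3, c=M3/2=-39/56, d=(M4−M3)/(6·2)=13/112, b=Δ3−h3·(2M3+M4)/6=31/7
t_q=11/2 → seg 3, τ=3/2; S=-3+31/7·τ+-39/56·τ²+13/112·τ³=2211/896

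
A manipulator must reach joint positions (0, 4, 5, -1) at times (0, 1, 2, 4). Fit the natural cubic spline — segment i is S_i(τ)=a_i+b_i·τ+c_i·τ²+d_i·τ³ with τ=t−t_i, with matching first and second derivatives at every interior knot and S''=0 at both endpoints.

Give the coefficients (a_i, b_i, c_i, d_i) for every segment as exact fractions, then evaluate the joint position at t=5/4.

  seg 0: a=0 b=106/23 c=0 d=-14/23
  seg 1: a=4 b=64/23 c=-42/23 d=1/23
  seg 2: a=5 b=-17/23 c=-39/23 d=13/46
S(5/4) = 6745/1472

Δ: Δ0=4, Δ1=1, Δ2=-3
row 1: diag=4, rhs=-18; c'=1/4, d'=-9/2
row 2: denom=6−1·1/4=23/4; d'=(-24−1·-9/2)/(23/4)=-78/23
back: M2=-78/23
back: M1=-9/2−1/4·-78/23=-84/23
M: M0=0, M1=-84/23, M2=-78/23, M3=0
seg 0: a=0, c=M0/2=0, d=(M1−M0)/(6·1)=-14/23, b=Δ0−h0·(2M0+M1)/6=106/23
seg 1: a=4, c=M1/2=-42/23, d=(M2−M1)/(6·1)=1/23, b=Δ1−h1·(2M1+M2)/6=64/23
seg 2: a=5, c=M2/2=-39/23, d=(M3−M2)/(6·2)=13/46, b=Δ2−h2·(2M2+M3)/6=-17/23
t_q=5/4 → seg 1, τ=1/4; S=4+64/23·τ+-42/23·τ²+1/23·τ³=6745/1472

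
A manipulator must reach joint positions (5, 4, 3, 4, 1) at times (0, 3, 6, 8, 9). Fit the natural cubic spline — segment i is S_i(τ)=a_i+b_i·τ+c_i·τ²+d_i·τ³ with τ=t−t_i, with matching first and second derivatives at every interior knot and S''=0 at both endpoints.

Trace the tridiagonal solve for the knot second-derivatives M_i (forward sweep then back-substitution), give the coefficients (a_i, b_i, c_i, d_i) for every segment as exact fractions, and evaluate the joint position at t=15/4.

  seg 0: a=5 b=-49/309 c=0 d=-2/103
  seg 1: a=4 b=-211/309 c=-18/103 d=10/103
  seg 2: a=3 b=275/309 c=72/103 d=-1105/2472
  seg 3: a=4 b=-1037/618 c=-817/412 d=817/1236
S(15/4) = 11307/3296

Δ: Δ0=-1/3, Δ1=-1/3, Δ2=1/2, Δ3=-3
row 1: diag=12, rhs=0; c'=1/4, d'=0
row 2: denom=10−3·1/4=37/4; d'=(5−3·0)/(37/4)=20/37
row 3: denom=6−2·8/37=206/37; d'=(-21−2·20/37)/(206/37)=-817/206
back: M3=-817/206
back: M2=20/37−8/37·-817/206=144/103
back: M1=0−1/4·144/103=-36/103
M: M0=0, M1=-36/103, M2=144/103, M3=-817/206, M4=0
seg 0: a=5, c=M0/2=0, d=(M1−M0)/(6·3)=-2/103, b=Δ0−h0·(2M0+M1)/6=-49/309
seg 1: a=4, c=M1/2=-18/103, d=(M2−M1)/(6·3)=10/103, b=Δ1−h1·(2M1+M2)/6=-211/309
seg 2: a=3, c=M2/2=72/103, d=(M3−M2)/(6·2)=-1105/2472, b=Δ2−h2·(2M2+M3)/6=275/309
seg 3: a=4, c=M3/2=-817/412, d=(M4−M3)/(6·1)=817/1236, b=Δ3−h3·(2M3+M4)/6=-1037/618
t_q=15/4 → seg 1, τ=3/4; S=4+-211/309·τ+-18/103·τ²+10/103·τ³=11307/3296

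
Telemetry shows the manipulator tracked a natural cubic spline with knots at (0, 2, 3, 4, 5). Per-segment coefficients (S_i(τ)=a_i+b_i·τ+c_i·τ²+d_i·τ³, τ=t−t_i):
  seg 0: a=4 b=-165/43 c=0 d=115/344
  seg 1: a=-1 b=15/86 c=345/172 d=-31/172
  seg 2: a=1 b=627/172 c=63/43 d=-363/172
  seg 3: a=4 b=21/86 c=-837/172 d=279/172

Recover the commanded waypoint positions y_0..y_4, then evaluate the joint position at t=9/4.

y_0 = S_0(0) = a_0 = 4
y_1 = S_1(0) = a_1 = -1
y_2 = S_2(0) = a_2 = 1
y_3 = S_3(0) = a_3 = 4
y_4 = S_3(1) = 1
t_q=9/4 is in segment 1 (τ=1/4); S_1(τ)=-9179/11008

y_0=4 y_1=-1 y_2=1 y_3=4 y_4=1
S(9/4) = -9179/11008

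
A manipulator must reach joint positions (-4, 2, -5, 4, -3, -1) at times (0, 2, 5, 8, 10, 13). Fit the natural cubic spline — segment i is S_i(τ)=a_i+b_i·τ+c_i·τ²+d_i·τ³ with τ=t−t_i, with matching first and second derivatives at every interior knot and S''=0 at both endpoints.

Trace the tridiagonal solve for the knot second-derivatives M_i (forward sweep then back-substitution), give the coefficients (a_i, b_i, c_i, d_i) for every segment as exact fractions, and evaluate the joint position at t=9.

Δ: Δ0=3, Δ1=-7/3, Δ2=3, Δ3=-7/2, Δ4=2/3
row 1: diag=10, rhs=-32; c'=3/10, d'=-16/5
row 2: denom=12−3·3/10=111/10; d'=(32−3·-16/5)/(111/10)=416/111
row 3: denom=10−3·10/37=340/37; d'=(-39−3·416/111)/(340/37)=-1859/340
row 4: denom=10−2·37/170=813/85; d'=(25−2·-1859/340)/(813/85)=6109/1626
back: M4=6109/1626
back: M3=-1859/340−37/170·6109/1626=-5110/813
back: M2=416/111−10/37·-5110/813=1476/271
back: M1=-16/5−3/10·1476/271=-1310/271
M: M0=0, M1=-1310/271, M2=1476/271, M3=-5110/813, M4=6109/1626, M5=0
seg 0: a=-4, c=M0/2=0, d=(M1−M0)/(6·2)=-655/1626, b=Δ0−h0·(2M0+M1)/6=3749/813
seg 1: a=2, c=M1/2=-655/271, d=(M2−M1)/(6·3)=1393/2439, b=Δ1−h1·(2M1+M2)/6=-181/813
seg 2: a=-5, c=M2/2=738/271, d=(M3−M2)/(6·3)=-4769/7317, b=Δ2−h2·(2M2+M3)/6=566/813
seg 3: a=4, c=M3/2=-2555/813, d=(M4−M3)/(6·2)=5443/6504, b=Δ3−h3·(2M3+M4)/6=-457/813
seg 4: a=-3, c=M4/2=6109/3252, d=(M5−M4)/(6·3)=-6109/29268, b=Δ4−h4·(2M4+M5)/6=-1675/542
t_q=9 → seg 3, τ=1; S=4+-457/813·τ+-2555/813·τ²+5443/6504·τ³=7363/6504

  seg 0: a=-4 b=3749/813 c=0 d=-655/1626
  seg 1: a=2 b=-181/813 c=-655/271 d=1393/2439
  seg 2: a=-5 b=566/813 c=738/271 d=-4769/7317
  seg 3: a=4 b=-457/813 c=-2555/813 d=5443/6504
  seg 4: a=-3 b=-1675/542 c=6109/3252 d=-6109/29268
S(9) = 7363/6504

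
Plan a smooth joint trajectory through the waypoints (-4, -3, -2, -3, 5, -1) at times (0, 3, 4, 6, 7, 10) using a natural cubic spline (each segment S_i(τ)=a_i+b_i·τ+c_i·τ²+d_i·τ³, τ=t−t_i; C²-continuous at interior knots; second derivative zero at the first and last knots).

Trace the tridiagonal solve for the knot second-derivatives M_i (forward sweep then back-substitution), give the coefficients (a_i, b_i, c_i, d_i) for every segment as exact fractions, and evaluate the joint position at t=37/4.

Δ: Δ0=1/3, Δ1=1, Δ2=-1/2, Δ3=8, Δ4=-2
row 1: diag=8, rhs=4; c'=1/8, d'=1/2
row 2: denom=6−1·1/8=47/8; d'=(-9−1·1/2)/(47/8)=-76/47
row 3: denom=6−2·16/47=250/47; d'=(51−2·-76/47)/(250/47)=2549/250
row 4: denom=8−1·47/250=1953/250; d'=(-60−1·2549/250)/(1953/250)=-2507/279
back: M4=-2507/279
back: M3=2549/250−47/250·-2507/279=3316/279
back: M2=-76/47−16/47·3316/279=-1580/279
back: M1=1/2−1/8·-1580/279=337/279
M: M0=0, M1=337/279, M2=-1580/279, M3=3316/279, M4=-2507/279, M5=0
seg 0: a=-4, c=M0/2=0, d=(M1−M0)/(6·3)=337/5022, b=Δ0−h0·(2M0+M1)/6=-151/558
seg 1: a=-3, c=M1/2=337/558, d=(M2−M1)/(6·1)=-71/62, b=Δ1−h1·(2M1+M2)/6=430/279
seg 2: a=-2, c=M2/2=-790/279, d=(M3−M2)/(6·2)=136/93, b=Δ2−h2·(2M2+M3)/6=-383/558
seg 3: a=-3, c=M3/2=1658/279, d=(M4−M3)/(6·1)=-647/186, b=Δ3−h3·(2M3+M4)/6=3089/558
seg 4: a=5, c=M4/2=-2507/558, d=(M5−M4)/(6·3)=2507/5022, b=Δ4−h4·(2M4+M5)/6=1949/279
t_q=37/4 → seg 4, τ=9/4; S=5+1949/279·τ+-2507/558·τ²+2507/5022·τ³=14519/3968

  seg 0: a=-4 b=-151/558 c=0 d=337/5022
  seg 1: a=-3 b=430/279 c=337/558 d=-71/62
  seg 2: a=-2 b=-383/558 c=-790/279 d=136/93
  seg 3: a=-3 b=3089/558 c=1658/279 d=-647/186
  seg 4: a=5 b=1949/279 c=-2507/558 d=2507/5022
S(37/4) = 14519/3968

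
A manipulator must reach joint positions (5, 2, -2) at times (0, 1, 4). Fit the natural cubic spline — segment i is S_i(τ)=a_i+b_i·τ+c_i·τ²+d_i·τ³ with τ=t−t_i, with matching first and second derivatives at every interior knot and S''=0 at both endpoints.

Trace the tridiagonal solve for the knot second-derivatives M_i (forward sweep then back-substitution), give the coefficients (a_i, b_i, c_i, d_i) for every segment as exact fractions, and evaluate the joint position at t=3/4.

Δ: Δ0=-3, Δ1=-4/3
row 1: diag=8, rhs=10; c'=3/8, d'=5/4
back: M1=5/4
M: M0=0, M1=5/4, M2=0
seg 0: a=5, c=M0/2=0, d=(M1−M0)/(6·1)=5/24, b=Δ0−h0·(2M0+M1)/6=-77/24
seg 1: a=2, c=M1/2=5/8, d=(M2−M1)/(6·3)=-5/72, b=Δ1−h1·(2M1+M2)/6=-31/12
t_q=3/4 → seg 0, τ=3/4; S=5+-77/24·τ+0·τ²+5/24·τ³=1373/512

  seg 0: a=5 b=-77/24 c=0 d=5/24
  seg 1: a=2 b=-31/12 c=5/8 d=-5/72
S(3/4) = 1373/512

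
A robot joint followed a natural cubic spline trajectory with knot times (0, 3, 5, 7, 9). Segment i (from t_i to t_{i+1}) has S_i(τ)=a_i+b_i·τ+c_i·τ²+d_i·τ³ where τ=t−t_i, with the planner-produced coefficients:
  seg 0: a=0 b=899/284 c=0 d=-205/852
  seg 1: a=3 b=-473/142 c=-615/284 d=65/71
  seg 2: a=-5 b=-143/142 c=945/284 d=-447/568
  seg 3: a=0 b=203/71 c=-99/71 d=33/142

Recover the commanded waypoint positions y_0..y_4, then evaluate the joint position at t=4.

y_0=0 y_1=3 y_2=-5 y_3=0 y_4=2
S(4) = -449/284

y_0 = S_0(0) = a_0 = 0
y_1 = S_1(0) = a_1 = 3
y_2 = S_2(0) = a_2 = -5
y_3 = S_3(0) = a_3 = 0
y_4 = S_3(2) = 2
t_q=4 is in segment 1 (τ=1); S_1(τ)=-449/284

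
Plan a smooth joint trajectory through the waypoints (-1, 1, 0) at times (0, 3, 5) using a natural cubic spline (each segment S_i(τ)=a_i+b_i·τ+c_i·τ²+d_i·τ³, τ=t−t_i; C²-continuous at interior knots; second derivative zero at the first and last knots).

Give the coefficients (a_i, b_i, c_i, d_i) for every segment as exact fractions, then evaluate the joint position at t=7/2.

Δ: Δ0=2/3, Δ1=-1/2
row 1: diag=10, rhs=-7; c'=1/5, d'=-7/10
back: M1=-7/10
M: M0=0, M1=-7/10, M2=0
seg 0: a=-1, c=M0/2=0, d=(M1−M0)/(6·3)=-7/180, b=Δ0−h0·(2M0+M1)/6=61/60
seg 1: a=1, c=M1/2=-7/20, d=(M2−M1)/(6·2)=7/120, b=Δ1−h1·(2M1+M2)/6=-1/30
t_q=7/2 → seg 1, τ=1/2; S=1+-1/30·τ+-7/20·τ²+7/120·τ³=289/320

  seg 0: a=-1 b=61/60 c=0 d=-7/180
  seg 1: a=1 b=-1/30 c=-7/20 d=7/120
S(7/2) = 289/320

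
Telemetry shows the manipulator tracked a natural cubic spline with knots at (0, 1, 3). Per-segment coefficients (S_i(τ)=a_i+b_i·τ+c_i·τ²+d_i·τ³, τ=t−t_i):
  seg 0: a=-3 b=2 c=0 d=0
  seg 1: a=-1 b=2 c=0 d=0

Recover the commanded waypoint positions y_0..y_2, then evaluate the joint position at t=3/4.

y_0 = S_0(0) = a_0 = -3
y_1 = S_1(0) = a_1 = -1
y_2 = S_1(2) = 3
t_q=3/4 is in segment 0 (τ=3/4); S_0(τ)=-3/2

y_0=-3 y_1=-1 y_2=3
S(3/4) = -3/2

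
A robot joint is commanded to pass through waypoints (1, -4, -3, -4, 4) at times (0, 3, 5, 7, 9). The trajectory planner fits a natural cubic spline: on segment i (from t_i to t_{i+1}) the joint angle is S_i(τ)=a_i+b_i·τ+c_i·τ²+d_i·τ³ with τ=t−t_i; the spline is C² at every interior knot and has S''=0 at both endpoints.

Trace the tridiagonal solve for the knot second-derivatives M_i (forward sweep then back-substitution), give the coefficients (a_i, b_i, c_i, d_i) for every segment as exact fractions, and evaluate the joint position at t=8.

  seg 0: a=1 b=-1079/426 c=0 d=41/426
  seg 1: a=-4 b=14/213 c=123/142 d=-553/1704
  seg 2: a=-3 b=-155/426 c=-307/284 d=863/1704
  seg 3: a=-4 b=296/213 c=139/71 d=-139/426
S(8) = -139/142

Δ: Δ0=-5/3, Δ1=1/2, Δ2=-1/2, Δ3=4
row 1: diag=10, rhs=13; c'=1/5, d'=13/10
row 2: denom=8−2·1/5=38/5; d'=(-6−2·13/10)/(38/5)=-43/38
row 3: denom=8−2·5/19=142/19; d'=(27−2·-43/38)/(142/19)=278/71
back: M3=278/71
back: M2=-43/38−5/19·278/71=-307/142
back: M1=13/10−1/5·-307/142=123/71
M: M0=0, M1=123/71, M2=-307/142, M3=278/71, M4=0
seg 0: a=1, c=M0/2=0, d=(M1−M0)/(6·3)=41/426, b=Δ0−h0·(2M0+M1)/6=-1079/426
seg 1: a=-4, c=M1/2=123/142, d=(M2−M1)/(6·2)=-553/1704, b=Δ1−h1·(2M1+M2)/6=14/213
seg 2: a=-3, c=M2/2=-307/284, d=(M3−M2)/(6·2)=863/1704, b=Δ2−h2·(2M2+M3)/6=-155/426
seg 3: a=-4, c=M3/2=139/71, d=(M4−M3)/(6·2)=-139/426, b=Δ3−h3·(2M3+M4)/6=296/213
t_q=8 → seg 3, τ=1; S=-4+296/213·τ+139/71·τ²+-139/426·τ³=-139/142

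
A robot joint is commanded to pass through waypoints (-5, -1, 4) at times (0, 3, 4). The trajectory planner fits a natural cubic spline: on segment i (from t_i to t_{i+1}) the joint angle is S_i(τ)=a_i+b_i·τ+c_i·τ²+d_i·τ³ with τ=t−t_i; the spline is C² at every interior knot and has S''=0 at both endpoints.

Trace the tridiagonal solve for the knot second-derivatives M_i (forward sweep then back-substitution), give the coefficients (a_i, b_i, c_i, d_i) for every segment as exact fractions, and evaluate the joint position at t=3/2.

Δ: Δ0=4/3, Δ1=5
row 1: diag=8, rhs=22; c'=1/8, d'=11/4
back: M1=11/4
M: M0=0, M1=11/4, M2=0
seg 0: a=-5, c=M0/2=0, d=(M1−M0)/(6·3)=11/72, b=Δ0−h0·(2M0+M1)/6=-1/24
seg 1: a=-1, c=M1/2=11/8, d=(M2−M1)/(6·1)=-11/24, b=Δ1−h1·(2M1+M2)/6=49/12
t_q=3/2 → seg 0, τ=3/2; S=-5+-1/24·τ+0·τ²+11/72·τ³=-291/64

  seg 0: a=-5 b=-1/24 c=0 d=11/72
  seg 1: a=-1 b=49/12 c=11/8 d=-11/24
S(3/2) = -291/64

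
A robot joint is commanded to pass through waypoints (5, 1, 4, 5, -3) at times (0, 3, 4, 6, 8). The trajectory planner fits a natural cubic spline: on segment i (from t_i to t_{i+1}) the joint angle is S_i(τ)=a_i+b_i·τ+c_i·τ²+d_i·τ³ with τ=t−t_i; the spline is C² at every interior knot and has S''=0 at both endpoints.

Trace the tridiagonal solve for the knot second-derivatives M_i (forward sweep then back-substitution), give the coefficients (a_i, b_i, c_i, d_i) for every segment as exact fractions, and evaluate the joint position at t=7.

Δ: Δ0=-4/3, Δ1=3, Δ2=1/2, Δ3=-4
row 1: diag=8, rhs=26; c'=1/8, d'=13/4
row 2: denom=6−1·1/8=47/8; d'=(-15−1·13/4)/(47/8)=-146/47
row 3: denom=8−2·16/47=344/47; d'=(-27−2·-146/47)/(344/47)=-977/344
back: M3=-977/344
back: M2=-146/47−16/47·-977/344=-92/43
back: M1=13/4−1/8·-92/43=605/172
M: M0=0, M1=605/172, M2=-92/43, M3=-977/344, M4=0
seg 0: a=5, c=M0/2=0, d=(M1−M0)/(6·3)=605/3096, b=Δ0−h0·(2M0+M1)/6=-3191/1032
seg 1: a=1, c=M1/2=605/344, d=(M2−M1)/(6·1)=-973/1032, b=Δ1−h1·(2M1+M2)/6=1127/516
seg 2: a=4, c=M2/2=-46/43, d=(M3−M2)/(6·2)=-241/4128, b=Δ2−h2·(2M2+M3)/6=2965/1032
seg 3: a=5, c=M3/2=-977/688, d=(M4−M3)/(6·2)=977/4128, b=Δ3−h3·(2M3+M4)/6=-1087/516
t_q=7 → seg 3, τ=1; S=5+-1087/516·τ+-977/688·τ²+977/4128·τ³=2353/1376

  seg 0: a=5 b=-3191/1032 c=0 d=605/3096
  seg 1: a=1 b=1127/516 c=605/344 d=-973/1032
  seg 2: a=4 b=2965/1032 c=-46/43 d=-241/4128
  seg 3: a=5 b=-1087/516 c=-977/688 d=977/4128
S(7) = 2353/1376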